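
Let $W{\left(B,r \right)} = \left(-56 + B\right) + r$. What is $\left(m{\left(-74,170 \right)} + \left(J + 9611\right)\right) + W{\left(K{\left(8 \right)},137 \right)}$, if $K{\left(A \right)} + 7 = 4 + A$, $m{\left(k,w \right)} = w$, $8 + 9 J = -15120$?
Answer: $\frac{73675}{9} \approx 8186.1$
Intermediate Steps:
$J = - \frac{15128}{9}$ ($J = - \frac{8}{9} + \frac{1}{9} \left(-15120\right) = - \frac{8}{9} - 1680 = - \frac{15128}{9} \approx -1680.9$)
$K{\left(A \right)} = -3 + A$ ($K{\left(A \right)} = -7 + \left(4 + A\right) = -3 + A$)
$W{\left(B,r \right)} = -56 + B + r$
$\left(m{\left(-74,170 \right)} + \left(J + 9611\right)\right) + W{\left(K{\left(8 \right)},137 \right)} = \left(170 + \left(- \frac{15128}{9} + 9611\right)\right) + \left(-56 + \left(-3 + 8\right) + 137\right) = \left(170 + \frac{71371}{9}\right) + \left(-56 + 5 + 137\right) = \frac{72901}{9} + 86 = \frac{73675}{9}$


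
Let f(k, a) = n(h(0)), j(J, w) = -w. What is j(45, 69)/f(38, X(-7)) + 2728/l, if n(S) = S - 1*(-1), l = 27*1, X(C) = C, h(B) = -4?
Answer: 3349/27 ≈ 124.04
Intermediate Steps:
l = 27
n(S) = 1 + S (n(S) = S + 1 = 1 + S)
f(k, a) = -3 (f(k, a) = 1 - 4 = -3)
j(45, 69)/f(38, X(-7)) + 2728/l = -1*69/(-3) + 2728/27 = -69*(-⅓) + 2728*(1/27) = 23 + 2728/27 = 3349/27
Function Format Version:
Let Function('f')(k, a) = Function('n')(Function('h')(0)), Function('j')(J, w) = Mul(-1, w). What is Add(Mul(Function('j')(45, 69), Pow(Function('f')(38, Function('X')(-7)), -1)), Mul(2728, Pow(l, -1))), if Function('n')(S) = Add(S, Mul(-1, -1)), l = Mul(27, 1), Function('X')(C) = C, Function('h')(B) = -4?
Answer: Rational(3349, 27) ≈ 124.04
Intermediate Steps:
l = 27
Function('n')(S) = Add(1, S) (Function('n')(S) = Add(S, 1) = Add(1, S))
Function('f')(k, a) = -3 (Function('f')(k, a) = Add(1, -4) = -3)
Add(Mul(Function('j')(45, 69), Pow(Function('f')(38, Function('X')(-7)), -1)), Mul(2728, Pow(l, -1))) = Add(Mul(Mul(-1, 69), Pow(-3, -1)), Mul(2728, Pow(27, -1))) = Add(Mul(-69, Rational(-1, 3)), Mul(2728, Rational(1, 27))) = Add(23, Rational(2728, 27)) = Rational(3349, 27)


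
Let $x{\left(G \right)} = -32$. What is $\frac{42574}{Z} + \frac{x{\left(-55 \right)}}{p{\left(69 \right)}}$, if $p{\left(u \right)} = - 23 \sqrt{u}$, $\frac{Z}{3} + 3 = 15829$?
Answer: $\frac{21287}{23739} + \frac{32 \sqrt{69}}{1587} \approx 1.0642$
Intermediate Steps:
$Z = 47478$ ($Z = -9 + 3 \cdot 15829 = -9 + 47487 = 47478$)
$\frac{42574}{Z} + \frac{x{\left(-55 \right)}}{p{\left(69 \right)}} = \frac{42574}{47478} - \frac{32}{\left(-23\right) \sqrt{69}} = 42574 \cdot \frac{1}{47478} - 32 \left(- \frac{\sqrt{69}}{1587}\right) = \frac{21287}{23739} + \frac{32 \sqrt{69}}{1587}$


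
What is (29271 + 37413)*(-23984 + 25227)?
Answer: 82888212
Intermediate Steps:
(29271 + 37413)*(-23984 + 25227) = 66684*1243 = 82888212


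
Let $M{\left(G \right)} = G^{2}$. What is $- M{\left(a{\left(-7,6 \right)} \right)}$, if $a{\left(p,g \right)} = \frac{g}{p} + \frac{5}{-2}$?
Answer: $- \frac{2209}{196} \approx -11.27$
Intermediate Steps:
$a{\left(p,g \right)} = - \frac{5}{2} + \frac{g}{p}$ ($a{\left(p,g \right)} = \frac{g}{p} + 5 \left(- \frac{1}{2}\right) = \frac{g}{p} - \frac{5}{2} = - \frac{5}{2} + \frac{g}{p}$)
$- M{\left(a{\left(-7,6 \right)} \right)} = - \left(- \frac{5}{2} + \frac{6}{-7}\right)^{2} = - \left(- \frac{5}{2} + 6 \left(- \frac{1}{7}\right)\right)^{2} = - \left(- \frac{5}{2} - \frac{6}{7}\right)^{2} = - \left(- \frac{47}{14}\right)^{2} = \left(-1\right) \frac{2209}{196} = - \frac{2209}{196}$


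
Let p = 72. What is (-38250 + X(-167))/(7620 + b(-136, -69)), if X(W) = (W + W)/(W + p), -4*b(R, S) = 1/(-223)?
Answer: -3241007072/645718895 ≈ -5.0192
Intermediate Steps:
b(R, S) = 1/892 (b(R, S) = -¼/(-223) = -¼*(-1/223) = 1/892)
X(W) = 2*W/(72 + W) (X(W) = (W + W)/(W + 72) = (2*W)/(72 + W) = 2*W/(72 + W))
(-38250 + X(-167))/(7620 + b(-136, -69)) = (-38250 + 2*(-167)/(72 - 167))/(7620 + 1/892) = (-38250 + 2*(-167)/(-95))/(6797041/892) = (-38250 + 2*(-167)*(-1/95))*(892/6797041) = (-38250 + 334/95)*(892/6797041) = -3633416/95*892/6797041 = -3241007072/645718895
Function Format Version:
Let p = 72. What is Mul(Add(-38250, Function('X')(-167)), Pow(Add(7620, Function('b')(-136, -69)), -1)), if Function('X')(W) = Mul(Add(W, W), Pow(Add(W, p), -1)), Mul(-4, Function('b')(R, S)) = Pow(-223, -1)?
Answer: Rational(-3241007072, 645718895) ≈ -5.0192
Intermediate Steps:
Function('b')(R, S) = Rational(1, 892) (Function('b')(R, S) = Mul(Rational(-1, 4), Pow(-223, -1)) = Mul(Rational(-1, 4), Rational(-1, 223)) = Rational(1, 892))
Function('X')(W) = Mul(2, W, Pow(Add(72, W), -1)) (Function('X')(W) = Mul(Add(W, W), Pow(Add(W, 72), -1)) = Mul(Mul(2, W), Pow(Add(72, W), -1)) = Mul(2, W, Pow(Add(72, W), -1)))
Mul(Add(-38250, Function('X')(-167)), Pow(Add(7620, Function('b')(-136, -69)), -1)) = Mul(Add(-38250, Mul(2, -167, Pow(Add(72, -167), -1))), Pow(Add(7620, Rational(1, 892)), -1)) = Mul(Add(-38250, Mul(2, -167, Pow(-95, -1))), Pow(Rational(6797041, 892), -1)) = Mul(Add(-38250, Mul(2, -167, Rational(-1, 95))), Rational(892, 6797041)) = Mul(Add(-38250, Rational(334, 95)), Rational(892, 6797041)) = Mul(Rational(-3633416, 95), Rational(892, 6797041)) = Rational(-3241007072, 645718895)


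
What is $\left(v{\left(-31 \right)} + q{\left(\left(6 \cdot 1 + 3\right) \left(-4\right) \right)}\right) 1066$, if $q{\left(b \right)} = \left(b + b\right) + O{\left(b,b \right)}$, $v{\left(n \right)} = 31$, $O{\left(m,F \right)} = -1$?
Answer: $-44772$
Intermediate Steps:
$q{\left(b \right)} = -1 + 2 b$ ($q{\left(b \right)} = \left(b + b\right) - 1 = 2 b - 1 = -1 + 2 b$)
$\left(v{\left(-31 \right)} + q{\left(\left(6 \cdot 1 + 3\right) \left(-4\right) \right)}\right) 1066 = \left(31 + \left(-1 + 2 \left(6 \cdot 1 + 3\right) \left(-4\right)\right)\right) 1066 = \left(31 + \left(-1 + 2 \left(6 + 3\right) \left(-4\right)\right)\right) 1066 = \left(31 + \left(-1 + 2 \cdot 9 \left(-4\right)\right)\right) 1066 = \left(31 + \left(-1 + 2 \left(-36\right)\right)\right) 1066 = \left(31 - 73\right) 1066 = \left(-42\right) 1066 = -44772$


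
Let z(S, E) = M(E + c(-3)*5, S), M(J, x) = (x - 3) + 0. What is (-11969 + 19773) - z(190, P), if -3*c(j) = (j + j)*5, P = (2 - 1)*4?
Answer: 7617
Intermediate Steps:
P = 4 (P = 1*4 = 4)
c(j) = -10*j/3 (c(j) = -(j + j)*5/3 = -2*j*5/3 = -10*j/3)
M(J, x) = -3 + x (M(J, x) = (-3 + x) + 0 = -3 + x)
z(S, E) = -3 + S
(-11969 + 19773) - z(190, P) = (-11969 + 19773) - (-3 + 190) = 7804 - 1*187 = 7804 - 187 = 7617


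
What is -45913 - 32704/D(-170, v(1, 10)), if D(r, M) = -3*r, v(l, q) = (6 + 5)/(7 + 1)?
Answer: -11724167/255 ≈ -45977.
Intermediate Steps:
v(l, q) = 11/8
-45913 - 32704/D(-170, v(1, 10)) = -45913 - 32704/((-3*(-170))) = -45913 - 32704/510 = -45913 - 1*16352/255 = -45913 - 16352/255 = -11724167/255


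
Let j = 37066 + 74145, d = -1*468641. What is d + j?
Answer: -357430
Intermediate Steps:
d = -468641
j = 111211
d + j = -468641 + 111211 = -357430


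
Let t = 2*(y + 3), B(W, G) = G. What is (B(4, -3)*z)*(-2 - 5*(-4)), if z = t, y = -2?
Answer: -108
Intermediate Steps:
t = 2 (t = 2*(-2 + 3) = 2*1 = 2)
z = 2
(B(4, -3)*z)*(-2 - 5*(-4)) = (-3*2)*(-2 - 5*(-4)) = -6*(-2 + 20) = -6*18 = -108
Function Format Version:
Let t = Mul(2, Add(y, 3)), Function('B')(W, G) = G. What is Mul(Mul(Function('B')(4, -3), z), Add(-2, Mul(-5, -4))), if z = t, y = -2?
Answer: -108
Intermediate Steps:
t = 2 (t = Mul(2, Add(-2, 3)) = Mul(2, 1) = 2)
z = 2
Mul(Mul(Function('B')(4, -3), z), Add(-2, Mul(-5, -4))) = Mul(Mul(-3, 2), Add(-2, Mul(-5, -4))) = Mul(-6, Add(-2, 20)) = Mul(-6, 18) = -108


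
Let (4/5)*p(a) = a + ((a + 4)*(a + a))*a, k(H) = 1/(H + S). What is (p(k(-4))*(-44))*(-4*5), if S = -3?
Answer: 5500/343 ≈ 16.035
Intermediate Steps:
k(H) = 1/(-3 + H) (k(H) = 1/(H - 3) = 1/(-3 + H))
p(a) = 5*a/4 + 5*a**2*(4 + a)/2 (p(a) = 5*(a + ((a + 4)*(a + a))*a)/4 = 5*(a + ((4 + a)*(2*a))*a)/4 = 5*(a + (2*a*(4 + a))*a)/4 = 5*(a + 2*a**2*(4 + a))/4 = 5*a/4 + 5*a**2*(4 + a)/2)
(p(k(-4))*(-44))*(-4*5) = ((5*(1 + 2*(1/(-3 - 4))**2 + 8/(-3 - 4))/(4*(-3 - 4)))*(-44))*(-4*5) = (((5/4)*(1 + 2*(1/(-7))**2 + 8/(-7))/(-7))*(-44))*(-20) = (((5/4)*(-1/7)*(1 + 2*(-1/7)**2 + 8*(-1/7)))*(-44))*(-20) = (((5/4)*(-1/7)*(1 + 2*(1/49) - 8/7))*(-44))*(-20) = (((5/4)*(-1/7)*(1 + 2/49 - 8/7))*(-44))*(-20) = (((5/4)*(-1/7)*(-5/49))*(-44))*(-20) = ((25/1372)*(-44))*(-20) = -275/343*(-20) = 5500/343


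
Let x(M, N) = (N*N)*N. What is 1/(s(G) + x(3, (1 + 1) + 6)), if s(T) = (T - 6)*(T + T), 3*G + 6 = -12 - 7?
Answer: 9/6758 ≈ 0.0013318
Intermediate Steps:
x(M, N) = N**3 (x(M, N) = N**2*N = N**3)
G = -25/3 (G = -2 + (-12 - 7)/3 = -2 + (1/3)*(-19) = -2 - 19/3 = -25/3 ≈ -8.3333)
s(T) = 2*T*(-6 + T) (s(T) = (-6 + T)*(2*T) = 2*T*(-6 + T))
1/(s(G) + x(3, (1 + 1) + 6)) = 1/(2*(-25/3)*(-6 - 25/3) + ((1 + 1) + 6)**3) = 1/(2*(-25/3)*(-43/3) + (2 + 6)**3) = 1/(2150/9 + 8**3) = 1/(2150/9 + 512) = 1/(6758/9) = 9/6758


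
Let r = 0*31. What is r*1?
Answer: 0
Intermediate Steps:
r = 0
r*1 = 0*1 = 0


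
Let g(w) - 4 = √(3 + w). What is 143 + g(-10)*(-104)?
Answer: -273 - 104*I*√7 ≈ -273.0 - 275.16*I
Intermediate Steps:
g(w) = 4 + √(3 + w)
143 + g(-10)*(-104) = 143 + (4 + √(3 - 10))*(-104) = 143 + (4 + √(-7))*(-104) = 143 + (4 + I*√7)*(-104) = 143 + (-416 - 104*I*√7) = -273 - 104*I*√7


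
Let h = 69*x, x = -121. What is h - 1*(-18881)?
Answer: 10532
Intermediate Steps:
h = -8349 (h = 69*(-121) = -8349)
h - 1*(-18881) = -8349 - 1*(-18881) = -8349 + 18881 = 10532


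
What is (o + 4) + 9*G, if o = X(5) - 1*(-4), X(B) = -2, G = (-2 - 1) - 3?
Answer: -48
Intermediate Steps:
G = -6 (G = -3 - 3 = -6)
o = 2 (o = -2 - 1*(-4) = -2 + 4 = 2)
(o + 4) + 9*G = (2 + 4) + 9*(-6) = 6 - 54 = -48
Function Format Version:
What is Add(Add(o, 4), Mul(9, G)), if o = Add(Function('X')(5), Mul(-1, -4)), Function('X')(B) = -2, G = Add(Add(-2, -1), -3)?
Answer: -48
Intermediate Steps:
G = -6 (G = Add(-3, -3) = -6)
o = 2 (o = Add(-2, Mul(-1, -4)) = Add(-2, 4) = 2)
Add(Add(o, 4), Mul(9, G)) = Add(Add(2, 4), Mul(9, -6)) = Add(6, -54) = -48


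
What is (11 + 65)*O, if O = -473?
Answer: -35948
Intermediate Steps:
(11 + 65)*O = (11 + 65)*(-473) = 76*(-473) = -35948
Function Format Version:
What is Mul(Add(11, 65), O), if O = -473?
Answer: -35948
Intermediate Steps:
Mul(Add(11, 65), O) = Mul(Add(11, 65), -473) = Mul(76, -473) = -35948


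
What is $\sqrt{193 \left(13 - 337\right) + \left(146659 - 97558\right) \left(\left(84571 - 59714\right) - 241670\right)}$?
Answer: $3 i \sqrt{1182866405} \approx 1.0318 \cdot 10^{5} i$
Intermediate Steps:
$\sqrt{193 \left(13 - 337\right) + \left(146659 - 97558\right) \left(\left(84571 - 59714\right) - 241670\right)} = \sqrt{193 \left(-324\right) + 49101 \left(\left(84571 - 59714\right) - 241670\right)} = \sqrt{-62532 + 49101 \left(24857 - 241670\right)} = \sqrt{-62532 + 49101 \left(-216813\right)} = \sqrt{-62532 - 10645735113} = \sqrt{-10645797645} = 3 i \sqrt{1182866405}$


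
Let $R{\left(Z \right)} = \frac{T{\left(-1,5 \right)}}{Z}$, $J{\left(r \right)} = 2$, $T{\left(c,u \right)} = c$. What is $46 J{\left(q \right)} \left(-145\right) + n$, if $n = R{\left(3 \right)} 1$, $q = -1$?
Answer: $- \frac{40021}{3} \approx -13340.0$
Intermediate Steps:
$R{\left(Z \right)} = - \frac{1}{Z}$
$n = - \frac{1}{3}$ ($n = - \frac{1}{3} \cdot 1 = \left(-1\right) \frac{1}{3} \cdot 1 = \left(- \frac{1}{3}\right) 1 = - \frac{1}{3} \approx -0.33333$)
$46 J{\left(q \right)} \left(-145\right) + n = 46 \cdot 2 \left(-145\right) - \frac{1}{3} = 92 \left(-145\right) - \frac{1}{3} = -13340 - \frac{1}{3} = - \frac{40021}{3}$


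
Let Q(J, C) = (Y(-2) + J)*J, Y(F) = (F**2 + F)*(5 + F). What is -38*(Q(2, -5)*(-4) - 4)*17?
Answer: 43928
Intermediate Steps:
Y(F) = (5 + F)*(F + F**2) (Y(F) = (F + F**2)*(5 + F) = (5 + F)*(F + F**2))
Q(J, C) = J*(6 + J) (Q(J, C) = (-2*(5 + (-2)**2 + 6*(-2)) + J)*J = (-2*(5 + 4 - 12) + J)*J = (-2*(-3) + J)*J = (6 + J)*J = J*(6 + J))
-38*(Q(2, -5)*(-4) - 4)*17 = -38*((2*(6 + 2))*(-4) - 4)*17 = -38*((2*8)*(-4) - 4)*17 = -38*(16*(-4) - 4)*17 = -38*(-64 - 4)*17 = -38*(-68)*17 = 2584*17 = 43928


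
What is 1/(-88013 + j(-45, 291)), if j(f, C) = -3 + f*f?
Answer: -1/85991 ≈ -1.1629e-5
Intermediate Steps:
j(f, C) = -3 + f²
1/(-88013 + j(-45, 291)) = 1/(-88013 + (-3 + (-45)²)) = 1/(-88013 + (-3 + 2025)) = 1/(-88013 + 2022) = 1/(-85991) = -1/85991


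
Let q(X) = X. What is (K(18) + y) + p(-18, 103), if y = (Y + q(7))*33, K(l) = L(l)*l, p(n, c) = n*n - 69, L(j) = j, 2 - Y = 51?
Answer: -807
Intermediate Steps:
Y = -49 (Y = 2 - 1*51 = 2 - 51 = -49)
p(n, c) = -69 + n² (p(n, c) = n² - 69 = -69 + n²)
K(l) = l² (K(l) = l*l = l²)
y = -1386 (y = (-49 + 7)*33 = -42*33 = -1386)
(K(18) + y) + p(-18, 103) = (18² - 1386) + (-69 + (-18)²) = (324 - 1386) + (-69 + 324) = -1062 + 255 = -807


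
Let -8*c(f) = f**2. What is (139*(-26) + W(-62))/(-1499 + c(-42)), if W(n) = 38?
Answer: 7152/3439 ≈ 2.0797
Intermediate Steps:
c(f) = -f**2/8
(139*(-26) + W(-62))/(-1499 + c(-42)) = (139*(-26) + 38)/(-1499 - 1/8*(-42)**2) = (-3614 + 38)/(-1499 - 1/8*1764) = -3576/(-1499 - 441/2) = -3576/(-3439/2) = -3576*(-2/3439) = 7152/3439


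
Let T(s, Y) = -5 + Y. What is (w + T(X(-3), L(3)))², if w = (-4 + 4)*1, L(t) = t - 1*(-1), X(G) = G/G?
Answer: 1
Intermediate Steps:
X(G) = 1
L(t) = 1 + t (L(t) = t + 1 = 1 + t)
w = 0 (w = 0*1 = 0)
(w + T(X(-3), L(3)))² = (0 + (-5 + (1 + 3)))² = (0 + (-5 + 4))² = (0 - 1)² = (-1)² = 1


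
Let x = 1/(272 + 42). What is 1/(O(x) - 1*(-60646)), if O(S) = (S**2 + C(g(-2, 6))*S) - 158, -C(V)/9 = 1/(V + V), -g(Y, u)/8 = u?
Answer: 1577536/95421998055 ≈ 1.6532e-5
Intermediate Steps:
g(Y, u) = -8*u
C(V) = -9/(2*V) (C(V) = -9/(V + V) = -9*1/(2*V) = -9/(2*V))
x = 1/314 ≈ 0.0031847
O(S) = -158 + S**2 + 3*S/32 (O(S) = (S**2 + (-9/(2*((-8*6))))*S) - 158 = (S**2 + (-9/2/(-48))*S) - 158 = (S**2 + (-9/2*(-1/48))*S) - 158 = (S**2 + 3*S/32) - 158 = -158 + S**2 + 3*S/32)
1/(O(x) - 1*(-60646)) = 1/((-158 + (1/314)**2 + (3/32)*(1/314)) - 1*(-60646)) = 1/((-158 + 1/98596 + 3/10048) + 60646) = 1/(-249250201/1577536 + 60646) = 1/(95421998055/1577536) = 1577536/95421998055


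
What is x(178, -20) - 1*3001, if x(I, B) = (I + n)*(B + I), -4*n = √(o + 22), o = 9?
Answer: 25123 - 79*√31/2 ≈ 24903.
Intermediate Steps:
n = -√31/4 (n = -√(9 + 22)/4 = -√31/4 ≈ -1.3919)
x(I, B) = (B + I)*(I - √31/4) (x(I, B) = (I - √31/4)*(B + I) = (B + I)*(I - √31/4))
x(178, -20) - 1*3001 = (178² - 20*178 - ¼*(-20)*√31 - ¼*178*√31) - 1*3001 = (31684 - 3560 + 5*√31 - 89*√31/2) - 3001 = (28124 - 79*√31/2) - 3001 = 25123 - 79*√31/2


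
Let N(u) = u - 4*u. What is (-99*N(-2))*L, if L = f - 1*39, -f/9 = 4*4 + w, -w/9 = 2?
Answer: 12474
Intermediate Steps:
w = -18 (w = -9*2 = -18)
N(u) = -3*u
f = 18 (f = -9*(4*4 - 18) = -9*(16 - 18) = -9*(-2) = 18)
L = -21 (L = 18 - 1*39 = 18 - 39 = -21)
(-99*N(-2))*L = -(-297)*(-2)*(-21) = -99*6*(-21) = -594*(-21) = 12474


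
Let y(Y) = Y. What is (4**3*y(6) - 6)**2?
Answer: 142884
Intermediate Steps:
(4**3*y(6) - 6)**2 = (4**3*6 - 6)**2 = (64*6 - 6)**2 = (384 - 6)**2 = 378**2 = 142884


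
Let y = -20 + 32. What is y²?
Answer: 144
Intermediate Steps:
y = 12
y² = 12² = 144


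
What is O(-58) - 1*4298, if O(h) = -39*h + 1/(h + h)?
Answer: -236177/116 ≈ -2036.0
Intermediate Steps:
O(h) = 1/(2*h) - 39*h (O(h) = -39*h + 1/(2*h) = 1/(2*h) - 39*h)
O(-58) - 1*4298 = ((½)/(-58) - 39*(-58)) - 1*4298 = ((½)*(-1/58) + 2262) - 4298 = (-1/116 + 2262) - 4298 = 262391/116 - 4298 = -236177/116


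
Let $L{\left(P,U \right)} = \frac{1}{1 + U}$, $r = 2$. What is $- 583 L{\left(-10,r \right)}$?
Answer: $- \frac{583}{3} \approx -194.33$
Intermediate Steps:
$- 583 L{\left(-10,r \right)} = - \frac{583}{1 + 2} = - \frac{583}{3}$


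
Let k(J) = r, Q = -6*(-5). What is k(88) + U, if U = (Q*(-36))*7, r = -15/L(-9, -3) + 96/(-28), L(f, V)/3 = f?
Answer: -476461/63 ≈ -7562.9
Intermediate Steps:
Q = 30
L(f, V) = 3*f
r = -181/63 (r = -15/(3*(-9)) + 96/(-28) = -15/(-27) + 96*(-1/28) = -15*(-1/27) - 24/7 = 5/9 - 24/7 = -181/63 ≈ -2.8730)
U = -7560 (U = (30*(-36))*7 = -1080*7 = -7560)
k(J) = -181/63
k(88) + U = -181/63 - 7560 = -476461/63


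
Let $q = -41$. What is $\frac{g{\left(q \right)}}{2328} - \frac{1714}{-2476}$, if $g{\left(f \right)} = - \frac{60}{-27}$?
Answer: $\frac{1123789}{1621161} \approx 0.6932$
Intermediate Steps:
$g{\left(f \right)} = \frac{20}{9}$ ($g{\left(f \right)} = \left(-60\right) \left(- \frac{1}{27}\right) = \frac{20}{9}$)
$\frac{g{\left(q \right)}}{2328} - \frac{1714}{-2476} = \frac{20}{9 \cdot 2328} - \frac{1714}{-2476} = \frac{20}{9} \cdot \frac{1}{2328} - - \frac{857}{1238} = \frac{5}{5238} + \frac{857}{1238} = \frac{1123789}{1621161}$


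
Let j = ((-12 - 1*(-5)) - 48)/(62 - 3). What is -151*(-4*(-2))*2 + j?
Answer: -142599/59 ≈ -2416.9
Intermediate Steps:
j = -55/59 (j = ((-12 + 5) - 48)/59 = (-7 - 48)*(1/59) = -55*1/59 = -55/59 ≈ -0.93220)
-151*(-4*(-2))*2 + j = -151*(-4*(-2))*2 - 55/59 = -1208*2 - 55/59 = -151*16 - 55/59 = -2416 - 55/59 = -142599/59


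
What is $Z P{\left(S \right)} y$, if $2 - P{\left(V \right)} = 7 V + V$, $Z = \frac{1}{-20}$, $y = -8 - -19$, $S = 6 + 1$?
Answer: $\frac{297}{10} \approx 29.7$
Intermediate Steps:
$S = 7$
$y = 11$ ($y = -8 + 19 = 11$)
$Z = - \frac{1}{20} \approx -0.05$
$P{\left(V \right)} = 2 - 8 V$ ($P{\left(V \right)} = 2 - \left(7 V + V\right) = 2 - 8 V$)
$Z P{\left(S \right)} y = - \frac{2 - 56}{20} \cdot 11 = \left(- \frac{1}{20}\right) \left(-54\right) 11 = \frac{27}{10} \cdot 11 = \frac{297}{10}$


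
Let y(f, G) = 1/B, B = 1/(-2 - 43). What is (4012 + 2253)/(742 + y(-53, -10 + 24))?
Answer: 6265/697 ≈ 8.9885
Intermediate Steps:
B = -1/45 (B = 1/(-45) = -1/45 ≈ -0.022222)
y(f, G) = -45 (y(f, G) = 1/(-1/45) = -45)
(4012 + 2253)/(742 + y(-53, -10 + 24)) = (4012 + 2253)/(742 - 45) = 6265/697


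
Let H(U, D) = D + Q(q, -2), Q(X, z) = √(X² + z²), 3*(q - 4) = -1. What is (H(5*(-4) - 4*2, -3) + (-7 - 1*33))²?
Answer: (129 - √157)²/9 ≈ 1507.3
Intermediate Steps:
q = 11/3 (q = 4 + (⅓)*(-1) = 4 - ⅓ = 11/3 ≈ 3.6667)
H(U, D) = D + √157/3 (H(U, D) = D + √((11/3)² + (-2)²) = D + √(121/9 + 4) = D + √(157/9) = D + √157/3)
(H(5*(-4) - 4*2, -3) + (-7 - 1*33))² = ((-3 + √157/3) + (-7 - 1*33))² = ((-3 + √157/3) + (-7 - 33))² = ((-3 + √157/3) - 40)² = (-43 + √157/3)²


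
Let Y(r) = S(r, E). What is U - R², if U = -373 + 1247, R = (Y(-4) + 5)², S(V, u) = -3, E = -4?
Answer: 858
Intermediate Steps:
Y(r) = -3
R = 4 (R = (-3 + 5)² = 2² = 4)
U = 874
U - R² = 874 - 1*4² = 874 - 1*16 = 874 - 16 = 858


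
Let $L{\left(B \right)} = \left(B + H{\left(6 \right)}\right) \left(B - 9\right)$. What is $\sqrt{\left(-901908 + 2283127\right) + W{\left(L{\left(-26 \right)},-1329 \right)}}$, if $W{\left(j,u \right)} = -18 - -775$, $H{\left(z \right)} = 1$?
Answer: $2 \sqrt{345494} \approx 1175.6$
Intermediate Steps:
$L{\left(B \right)} = \left(1 + B\right) \left(-9 + B\right)$ ($L{\left(B \right)} = \left(B + 1\right) \left(B - 9\right) = \left(1 + B\right) \left(-9 + B\right)$)
$W{\left(j,u \right)} = 757$ ($W{\left(j,u \right)} = -18 + 775 = 757$)
$\sqrt{\left(-901908 + 2283127\right) + W{\left(L{\left(-26 \right)},-1329 \right)}} = \sqrt{\left(-901908 + 2283127\right) + 757} = \sqrt{1381219 + 757} = \sqrt{1381976} = 2 \sqrt{345494}$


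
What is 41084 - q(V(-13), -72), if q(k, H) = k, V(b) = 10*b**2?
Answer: 39394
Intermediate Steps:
41084 - q(V(-13), -72) = 41084 - 10*(-13)**2 = 41084 - 10*169 = 41084 - 1*1690 = 41084 - 1690 = 39394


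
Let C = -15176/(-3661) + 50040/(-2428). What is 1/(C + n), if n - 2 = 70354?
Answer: 317461/22330059362 ≈ 1.4217e-5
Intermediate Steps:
n = 70356 (n = 2 + 70354 = 70356)
C = -5226754/317461 (C = -15176*(-1/3661) + 50040*(-1/2428) = 2168/523 - 12510/607 = -5226754/317461 ≈ -16.464)
1/(C + n) = 1/(-5226754/317461 + 70356) = 1/(22330059362/317461) = 317461/22330059362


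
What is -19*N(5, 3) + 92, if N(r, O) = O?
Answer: 35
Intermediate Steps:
-19*N(5, 3) + 92 = -19*3 + 92 = -57 + 92 = 35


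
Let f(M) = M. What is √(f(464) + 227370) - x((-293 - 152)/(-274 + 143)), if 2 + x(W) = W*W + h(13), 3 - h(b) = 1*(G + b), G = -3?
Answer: -43576/17161 + √227834 ≈ 474.78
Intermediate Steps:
h(b) = 6 - b (h(b) = 3 - (-3 + b) = 3 + (3 - b) = 6 - b)
x(W) = -9 + W² (x(W) = -2 + (W*W + (6 - 1*13)) = -2 + (W² + (6 - 13)) = -2 + (W² - 7) = -2 + (-7 + W²) = -9 + W²)
√(f(464) + 227370) - x((-293 - 152)/(-274 + 143)) = √(464 + 227370) - (-9 + ((-293 - 152)/(-274 + 143))²) = √227834 - (-9 + (-445/(-131))²) = √227834 - (-9 + (-445*(-1/131))²) = √227834 - (-9 + (445/131)²) = √227834 - (-9 + 198025/17161) = √227834 - 1*43576/17161 = √227834 - 43576/17161 = -43576/17161 + √227834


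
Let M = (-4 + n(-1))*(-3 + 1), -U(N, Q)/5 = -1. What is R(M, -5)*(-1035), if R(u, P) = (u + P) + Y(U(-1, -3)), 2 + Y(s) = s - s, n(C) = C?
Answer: -3105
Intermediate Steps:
U(N, Q) = 5 (U(N, Q) = -5*(-1) = 5)
Y(s) = -2 (Y(s) = -2 + (s - s) = -2 + 0 = -2)
M = 10 (M = (-4 - 1)*(-3 + 1) = -5*(-2) = 10)
R(u, P) = -2 + P + u (R(u, P) = (u + P) - 2 = (P + u) - 2 = -2 + P + u)
R(M, -5)*(-1035) = (-2 - 5 + 10)*(-1035) = 3*(-1035) = -3105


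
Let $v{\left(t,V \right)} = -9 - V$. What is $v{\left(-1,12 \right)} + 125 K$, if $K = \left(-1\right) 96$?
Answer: $-12021$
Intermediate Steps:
$K = -96$
$v{\left(-1,12 \right)} + 125 K = \left(-9 - 12\right) + 125 \left(-96\right) = \left(-9 - 12\right) - 12000 = -21 - 12000 = -12021$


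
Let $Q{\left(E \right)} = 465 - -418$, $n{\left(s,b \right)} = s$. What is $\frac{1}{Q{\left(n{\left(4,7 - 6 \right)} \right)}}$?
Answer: $\frac{1}{883} \approx 0.0011325$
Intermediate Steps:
$Q{\left(E \right)} = 883$ ($Q{\left(E \right)} = 465 + 418 = 883$)
$\frac{1}{Q{\left(n{\left(4,7 - 6 \right)} \right)}} = \frac{1}{883}$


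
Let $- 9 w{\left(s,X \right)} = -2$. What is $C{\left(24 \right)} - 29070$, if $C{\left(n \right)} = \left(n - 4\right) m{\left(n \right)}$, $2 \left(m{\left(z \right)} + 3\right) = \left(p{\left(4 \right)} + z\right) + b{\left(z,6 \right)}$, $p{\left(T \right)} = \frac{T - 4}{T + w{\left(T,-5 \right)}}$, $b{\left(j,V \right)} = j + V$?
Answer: $-28590$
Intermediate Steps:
$w{\left(s,X \right)} = \frac{2}{9}$ ($w{\left(s,X \right)} = \left(- \frac{1}{9}\right) \left(-2\right) = \frac{2}{9}$)
$b{\left(j,V \right)} = V + j$
$p{\left(T \right)} = \frac{-4 + T}{\frac{2}{9} + T}$ ($p{\left(T \right)} = \frac{T - 4}{T + \frac{2}{9}} = \frac{-4 + T}{\frac{2}{9} + T}$)
$m{\left(z \right)} = z$ ($m{\left(z \right)} = -3 + \frac{\left(\frac{9 \left(-4 + 4\right)}{2 + 9 \cdot 4} + z\right) + \left(6 + z\right)}{2} = -3 + \frac{\left(9 \frac{1}{2 + 36} \cdot 0 + z\right) + \left(6 + z\right)}{2} = -3 + \frac{\left(9 \cdot \frac{1}{38} \cdot 0 + z\right) + \left(6 + z\right)}{2} = -3 + \frac{\left(0 + z\right) + \left(6 + z\right)}{2} = -3 + \frac{z + \left(6 + z\right)}{2} = -3 + \frac{6 + 2 z}{2} = -3 + \left(3 + z\right) = z$)
$C{\left(n \right)} = n \left(-4 + n\right)$ ($C{\left(n \right)} = \left(n - 4\right) n = \left(-4 + n\right) n = n \left(-4 + n\right)$)
$C{\left(24 \right)} - 29070 = 24 \left(-4 + 24\right) - 29070 = 24 \cdot 20 - 29070 = 480 - 29070 = -28590$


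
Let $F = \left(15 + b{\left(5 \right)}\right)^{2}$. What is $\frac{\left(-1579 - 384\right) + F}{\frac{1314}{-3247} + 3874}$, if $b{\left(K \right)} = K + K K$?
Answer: $\frac{100657}{6288782} \approx 0.016006$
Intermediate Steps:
$b{\left(K \right)} = K + K^{2}$
$F = 2025$ ($F = \left(15 + 5 \left(1 + 5\right)\right)^{2} = \left(15 + 5 \cdot 6\right)^{2} = \left(15 + 30\right)^{2} = 45^{2} = 2025$)
$\frac{\left(-1579 - 384\right) + F}{\frac{1314}{-3247} + 3874} = \frac{\left(-1579 - 384\right) + 2025}{\frac{1314}{-3247} + 3874} = \frac{\left(-1579 - 384\right) + 2025}{1314 \left(- \frac{1}{3247}\right) + 3874} = \frac{-1963 + 2025}{- \frac{1314}{3247} + 3874} = \frac{62}{\frac{12577564}{3247}} = 62 \cdot \frac{3247}{12577564} = \frac{100657}{6288782}$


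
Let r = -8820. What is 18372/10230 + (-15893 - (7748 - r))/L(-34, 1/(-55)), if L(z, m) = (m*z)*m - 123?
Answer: 168561062883/634445845 ≈ 265.68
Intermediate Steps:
L(z, m) = -123 + z*m² (L(z, m) = z*m² - 123 = -123 + z*m²)
18372/10230 + (-15893 - (7748 - r))/L(-34, 1/(-55)) = 18372/10230 + (-15893 - (7748 - 1*(-8820)))/(-123 - 34*(1/(-55))²) = 18372*(1/10230) + (-15893 - (7748 + 8820))/(-123 - 34*(-1/55)²) = 3062/1705 + (-15893 - 1*16568)/(-123 - 34*1/3025) = 3062/1705 + (-15893 - 16568)/(-123 - 34/3025) = 3062/1705 - 32461/(-372109/3025) = 3062/1705 - 32461*(-3025/372109) = 3062/1705 + 98194525/372109 = 168561062883/634445845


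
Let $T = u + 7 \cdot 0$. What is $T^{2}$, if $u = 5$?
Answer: $25$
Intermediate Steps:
$T = 5$ ($T = 5 + 7 \cdot 0 = 5 + 0 = 5$)
$T^{2} = 5^{2} = 25$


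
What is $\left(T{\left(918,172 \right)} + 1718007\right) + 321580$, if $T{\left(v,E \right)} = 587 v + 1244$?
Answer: $2579697$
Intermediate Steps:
$T{\left(v,E \right)} = 1244 + 587 v$
$\left(T{\left(918,172 \right)} + 1718007\right) + 321580 = \left(\left(1244 + 587 \cdot 918\right) + 1718007\right) + 321580 = \left(\left(1244 + 538866\right) + 1718007\right) + 321580 = \left(540110 + 1718007\right) + 321580 = 2258117 + 321580 = 2579697$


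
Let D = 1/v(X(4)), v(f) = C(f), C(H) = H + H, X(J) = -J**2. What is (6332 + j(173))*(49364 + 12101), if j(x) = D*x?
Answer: 12443650715/32 ≈ 3.8886e+8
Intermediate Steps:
C(H) = 2*H
v(f) = 2*f
D = -1/32 (D = 1/(2*(-1*4**2)) = 1/(2*(-1*16)) = 1/(2*(-16)) = 1/(-32) = -1/32 ≈ -0.031250)
j(x) = -x/32
(6332 + j(173))*(49364 + 12101) = (6332 - 1/32*173)*(49364 + 12101) = (6332 - 173/32)*61465 = (202451/32)*61465 = 12443650715/32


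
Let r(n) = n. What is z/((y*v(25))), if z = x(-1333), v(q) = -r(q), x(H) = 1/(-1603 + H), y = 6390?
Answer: 1/469026000 ≈ 2.1321e-9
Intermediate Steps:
v(q) = -q
z = -1/2936 (z = 1/(-1603 - 1333) = 1/(-2936) = -1/2936 ≈ -0.00034060)
z/((y*v(25))) = -1/(2936*(6390*(-1*25))) = -1/(2936*(6390*(-25))) = -1/2936/(-159750) = -1/2936*(-1/159750) = 1/469026000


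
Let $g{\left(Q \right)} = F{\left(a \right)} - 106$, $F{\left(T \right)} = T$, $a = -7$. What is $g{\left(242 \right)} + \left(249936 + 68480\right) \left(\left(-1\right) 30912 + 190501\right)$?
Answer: $50815690911$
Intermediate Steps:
$g{\left(Q \right)} = -113$ ($g{\left(Q \right)} = -7 - 106 = -113$)
$g{\left(242 \right)} + \left(249936 + 68480\right) \left(\left(-1\right) 30912 + 190501\right) = -113 + \left(249936 + 68480\right) \left(\left(-1\right) 30912 + 190501\right) = -113 + 318416 \left(-30912 + 190501\right) = -113 + 318416 \cdot 159589 = -113 + 50815691024 = 50815690911$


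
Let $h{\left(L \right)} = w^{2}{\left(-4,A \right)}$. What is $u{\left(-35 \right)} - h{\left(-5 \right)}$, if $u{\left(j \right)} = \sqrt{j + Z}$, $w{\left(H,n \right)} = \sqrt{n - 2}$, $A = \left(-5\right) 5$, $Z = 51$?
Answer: $31$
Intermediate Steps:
$A = -25$
$w{\left(H,n \right)} = \sqrt{-2 + n}$
$u{\left(j \right)} = \sqrt{51 + j}$ ($u{\left(j \right)} = \sqrt{j + 51} = \sqrt{51 + j}$)
$h{\left(L \right)} = -27$ ($h{\left(L \right)} = \left(\sqrt{-2 - 25}\right)^{2} = \left(\sqrt{-27}\right)^{2} = \left(3 i \sqrt{3}\right)^{2} = -27$)
$u{\left(-35 \right)} - h{\left(-5 \right)} = \sqrt{51 - 35} - -27 = \sqrt{16} + 27 = 4 + 27 = 31$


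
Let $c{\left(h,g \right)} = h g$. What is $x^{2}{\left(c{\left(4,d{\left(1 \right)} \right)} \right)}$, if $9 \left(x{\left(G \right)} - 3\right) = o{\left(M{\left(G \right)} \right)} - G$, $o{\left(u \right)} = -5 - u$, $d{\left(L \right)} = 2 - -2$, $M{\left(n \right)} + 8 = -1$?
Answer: $\frac{25}{9} \approx 2.7778$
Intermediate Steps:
$M{\left(n \right)} = -9$ ($M{\left(n \right)} = -8 - 1 = -9$)
$d{\left(L \right)} = 4$ ($d{\left(L \right)} = 2 + 2 = 4$)
$c{\left(h,g \right)} = g h$
$x{\left(G \right)} = \frac{31}{9} - \frac{G}{9}$ ($x{\left(G \right)} = 3 + \frac{\left(-5 - -9\right) - G}{9} = 3 + \frac{\left(-5 + 9\right) - G}{9} = 3 + \frac{4 - G}{9} = 3 - \left(- \frac{4}{9} + \frac{G}{9}\right) = \frac{31}{9} - \frac{G}{9}$)
$x^{2}{\left(c{\left(4,d{\left(1 \right)} \right)} \right)} = \left(\frac{31}{9} - \frac{4 \cdot 4}{9}\right)^{2} = \left(\frac{31}{9} - \frac{16}{9}\right)^{2} = \left(\frac{5}{3}\right)^{2} = \frac{25}{9}$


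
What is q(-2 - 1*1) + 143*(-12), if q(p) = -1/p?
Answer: -5147/3 ≈ -1715.7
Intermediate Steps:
q(-2 - 1*1) + 143*(-12) = -1/(-2 - 1*1) + 143*(-12) = -1/(-2 - 1) - 1716 = -1/(-3) - 1716 = -1*(-⅓) - 1716 = ⅓ - 1716 = -5147/3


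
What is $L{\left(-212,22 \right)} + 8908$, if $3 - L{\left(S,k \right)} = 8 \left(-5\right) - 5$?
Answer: $8956$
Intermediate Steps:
$L{\left(S,k \right)} = 48$ ($L{\left(S,k \right)} = 3 - \left(8 \left(-5\right) - 5\right) = 3 - \left(-40 - 5\right) = 3 - -45 = 3 + 45 = 48$)
$L{\left(-212,22 \right)} + 8908 = 48 + 8908 = 8956$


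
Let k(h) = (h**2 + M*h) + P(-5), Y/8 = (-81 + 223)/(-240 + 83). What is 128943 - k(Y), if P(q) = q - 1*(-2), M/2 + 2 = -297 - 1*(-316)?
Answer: 3183163426/24649 ≈ 1.2914e+5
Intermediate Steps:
M = 34 (M = -4 + 2*(-297 - 1*(-316)) = -4 + 2*(-297 + 316) = -4 + 2*19 = -4 + 38 = 34)
P(q) = 2 + q (P(q) = q + 2 = 2 + q)
Y = -1136/157 (Y = 8*((-81 + 223)/(-240 + 83)) = 8*(142/(-157)) = 8*(142*(-1/157)) = 8*(-142/157) = -1136/157 ≈ -7.2357)
k(h) = -3 + h**2 + 34*h (k(h) = (h**2 + 34*h) + (2 - 5) = (h**2 + 34*h) - 3 = -3 + h**2 + 34*h)
128943 - k(Y) = 128943 - (-3 + (-1136/157)**2 + 34*(-1136/157)) = 128943 - (-3 + 1290496/24649 - 38624/157) = 128943 - 1*(-4847419/24649) = 128943 + 4847419/24649 = 3183163426/24649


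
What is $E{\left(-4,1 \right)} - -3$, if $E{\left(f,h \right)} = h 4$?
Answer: $7$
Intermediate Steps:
$E{\left(f,h \right)} = 4 h$
$E{\left(-4,1 \right)} - -3 = 4 \cdot 1 - -3 = 4 + 3 = 7$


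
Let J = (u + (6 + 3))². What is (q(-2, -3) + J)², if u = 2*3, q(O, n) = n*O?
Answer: 53361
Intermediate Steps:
q(O, n) = O*n
u = 6
J = 225 (J = (6 + (6 + 3))² = (6 + 9)² = 15² = 225)
(q(-2, -3) + J)² = (-2*(-3) + 225)² = (6 + 225)² = 231² = 53361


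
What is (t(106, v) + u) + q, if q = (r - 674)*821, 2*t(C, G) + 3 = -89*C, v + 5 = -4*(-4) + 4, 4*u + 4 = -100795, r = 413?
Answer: -976797/4 ≈ -2.4420e+5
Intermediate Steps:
u = -100799/4 (u = -1 + (1/4)*(-100795) = -1 - 100795/4 = -100799/4 ≈ -25200.)
v = 15 (v = -5 + (-4*(-4) + 4) = -5 + (16 + 4) = -5 + 20 = 15)
t(C, G) = -3/2 - 89*C/2 (t(C, G) = -3/2 + (-89*C)/2 = -3/2 - 89*C/2)
q = -214281 (q = (413 - 674)*821 = -261*821 = -214281)
(t(106, v) + u) + q = ((-3/2 - 89/2*106) - 100799/4) - 214281 = ((-3/2 - 4717) - 100799/4) - 214281 = (-9437/2 - 100799/4) - 214281 = -119673/4 - 214281 = -976797/4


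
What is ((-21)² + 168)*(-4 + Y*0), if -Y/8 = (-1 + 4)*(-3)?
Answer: -2436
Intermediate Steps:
Y = 72 (Y = -8*(-1 + 4)*(-3) = -24*(-3) = -8*(-9) = 72)
((-21)² + 168)*(-4 + Y*0) = ((-21)² + 168)*(-4 + 72*0) = (441 + 168)*(-4 + 0) = 609*(-4) = -2436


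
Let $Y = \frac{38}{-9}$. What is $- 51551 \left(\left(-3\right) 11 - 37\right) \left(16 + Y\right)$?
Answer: $\frac{382508420}{9} \approx 4.2501 \cdot 10^{7}$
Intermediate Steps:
$Y = - \frac{38}{9}$ ($Y = 38 \left(- \frac{1}{9}\right) = - \frac{38}{9} \approx -4.2222$)
$- 51551 \left(\left(-3\right) 11 - 37\right) \left(16 + Y\right) = - 51551 \left(\left(-3\right) 11 - 37\right) \left(16 - \frac{38}{9}\right) = - 51551 \left(-33 - 37\right) \frac{106}{9} = - 51551 \left(\left(-70\right) \frac{106}{9}\right) = \left(-51551\right) \left(- \frac{7420}{9}\right) = \frac{382508420}{9}$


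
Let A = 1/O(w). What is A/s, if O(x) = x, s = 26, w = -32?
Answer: -1/832 ≈ -0.0012019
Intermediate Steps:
A = -1/32 (A = 1/(-32) = -1/32 ≈ -0.031250)
A/s = -1/32/26 = (1/26)*(-1/32) = -1/832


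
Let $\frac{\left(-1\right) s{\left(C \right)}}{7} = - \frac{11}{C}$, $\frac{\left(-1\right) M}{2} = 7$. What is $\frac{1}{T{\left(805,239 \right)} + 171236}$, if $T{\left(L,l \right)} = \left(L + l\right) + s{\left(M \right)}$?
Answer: $\frac{2}{344549} \approx 5.8047 \cdot 10^{-6}$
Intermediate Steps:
$M = -14$ ($M = \left(-2\right) 7 = -14$)
$s{\left(C \right)} = \frac{77}{C}$ ($s{\left(C \right)} = - 7 \left(- \frac{11}{C}\right) = \frac{77}{C}$)
$T{\left(L,l \right)} = - \frac{11}{2} + L + l$ ($T{\left(L,l \right)} = \left(L + l\right) + \frac{77}{-14} = \left(L + l\right) + 77 \left(- \frac{1}{14}\right) = \left(L + l\right) - \frac{11}{2} = - \frac{11}{2} + L + l$)
$\frac{1}{T{\left(805,239 \right)} + 171236} = \frac{1}{\left(- \frac{11}{2} + 805 + 239\right) + 171236} = \frac{1}{\frac{2077}{2} + 171236} = \frac{1}{\frac{344549}{2}} = \frac{2}{344549}$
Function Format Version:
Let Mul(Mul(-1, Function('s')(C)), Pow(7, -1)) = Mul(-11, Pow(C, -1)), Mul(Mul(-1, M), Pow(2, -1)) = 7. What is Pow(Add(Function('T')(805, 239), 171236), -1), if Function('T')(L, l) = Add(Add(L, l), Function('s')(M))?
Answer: Rational(2, 344549) ≈ 5.8047e-6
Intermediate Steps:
M = -14 (M = Mul(-2, 7) = -14)
Function('s')(C) = Mul(77, Pow(C, -1)) (Function('s')(C) = Mul(-7, Mul(-11, Pow(C, -1))) = Mul(77, Pow(C, -1)))
Function('T')(L, l) = Add(Rational(-11, 2), L, l) (Function('T')(L, l) = Add(Add(L, l), Mul(77, Pow(-14, -1))) = Add(Add(L, l), Mul(77, Rational(-1, 14))) = Add(Add(L, l), Rational(-11, 2)) = Add(Rational(-11, 2), L, l))
Pow(Add(Function('T')(805, 239), 171236), -1) = Pow(Add(Add(Rational(-11, 2), 805, 239), 171236), -1) = Pow(Add(Rational(2077, 2), 171236), -1) = Pow(Rational(344549, 2), -1) = Rational(2, 344549)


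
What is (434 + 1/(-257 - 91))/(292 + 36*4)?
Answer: 151031/151728 ≈ 0.99541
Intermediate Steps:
(434 + 1/(-257 - 91))/(292 + 36*4) = (434 + 1/(-348))/(292 + 144) = (434 - 1/348)/436 = (151031/348)*(1/436) = 151031/151728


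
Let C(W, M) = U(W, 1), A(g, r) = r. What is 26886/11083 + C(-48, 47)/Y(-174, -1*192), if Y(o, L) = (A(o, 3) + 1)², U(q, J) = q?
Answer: -6363/11083 ≈ -0.57412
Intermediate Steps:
C(W, M) = W
Y(o, L) = 16 (Y(o, L) = (3 + 1)² = 4² = 16)
26886/11083 + C(-48, 47)/Y(-174, -1*192) = 26886/11083 - 48/16 = 26886*(1/11083) - 48*1/16 = 26886/11083 - 3 = -6363/11083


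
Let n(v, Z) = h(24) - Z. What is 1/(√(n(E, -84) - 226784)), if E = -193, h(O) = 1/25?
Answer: -5*I*√6739/195431 ≈ -0.0021003*I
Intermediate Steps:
h(O) = 1/25
n(v, Z) = 1/25 - Z
1/(√(n(E, -84) - 226784)) = 1/(√((1/25 - 1*(-84)) - 226784)) = 1/(√((1/25 + 84) - 226784)) = 1/(√(2101/25 - 226784)) = 1/(√(-5667499/25)) = 1/(29*I*√6739/5) = -5*I*√6739/195431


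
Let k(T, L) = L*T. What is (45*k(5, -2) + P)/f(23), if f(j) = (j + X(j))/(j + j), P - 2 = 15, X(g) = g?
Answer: -433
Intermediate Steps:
P = 17 (P = 2 + 15 = 17)
f(j) = 1 (f(j) = (j + j)/(j + j) = (2*j)/((2*j)) = (2*j)*(1/(2*j)) = 1)
(45*k(5, -2) + P)/f(23) = (45*(-2*5) + 17)/1 = (45*(-10) + 17)*1 = (-450 + 17)*1 = -433*1 = -433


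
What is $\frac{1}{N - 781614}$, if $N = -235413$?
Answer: $- \frac{1}{1017027} \approx -9.8326 \cdot 10^{-7}$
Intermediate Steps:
$\frac{1}{N - 781614} = \frac{1}{-235413 - 781614} = \frac{1}{-1017027} = - \frac{1}{1017027}$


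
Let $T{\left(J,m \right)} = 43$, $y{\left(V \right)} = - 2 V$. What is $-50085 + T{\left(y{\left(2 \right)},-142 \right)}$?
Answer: $-50042$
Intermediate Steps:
$-50085 + T{\left(y{\left(2 \right)},-142 \right)} = -50085 + 43 = -50042$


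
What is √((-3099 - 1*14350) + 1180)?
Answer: I*√16269 ≈ 127.55*I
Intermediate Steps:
√((-3099 - 1*14350) + 1180) = √((-3099 - 14350) + 1180) = √(-17449 + 1180) = √(-16269) = I*√16269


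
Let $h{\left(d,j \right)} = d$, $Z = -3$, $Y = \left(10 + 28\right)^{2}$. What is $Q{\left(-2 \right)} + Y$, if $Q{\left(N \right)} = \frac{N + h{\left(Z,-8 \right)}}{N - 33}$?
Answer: $\frac{10109}{7} \approx 1444.1$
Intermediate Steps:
$Y = 1444$ ($Y = 38^{2} = 1444$)
$Q{\left(N \right)} = \frac{-3 + N}{-33 + N}$ ($Q{\left(N \right)} = \frac{N - 3}{N - 33} = \frac{-3 + N}{-33 + N}$)
$Q{\left(-2 \right)} + Y = \frac{-3 - 2}{-33 - 2} + 1444 = \frac{1}{-35} \left(-5\right) + 1444 = \left(- \frac{1}{35}\right) \left(-5\right) + 1444 = \frac{1}{7} + 1444 = \frac{10109}{7}$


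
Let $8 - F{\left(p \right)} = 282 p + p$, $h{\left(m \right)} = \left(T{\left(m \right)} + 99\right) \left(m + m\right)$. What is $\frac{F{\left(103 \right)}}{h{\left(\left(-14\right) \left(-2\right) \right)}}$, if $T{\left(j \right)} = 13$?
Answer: $- \frac{4163}{896} \approx -4.6462$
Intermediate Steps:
$h{\left(m \right)} = 224 m$ ($h{\left(m \right)} = \left(13 + 99\right) \left(m + m\right) = 112 \cdot 2 m = 224 m$)
$F{\left(p \right)} = 8 - 283 p$ ($F{\left(p \right)} = 8 - \left(282 p + p\right) = 8 - 283 p$)
$\frac{F{\left(103 \right)}}{h{\left(\left(-14\right) \left(-2\right) \right)}} = \frac{8 - 29149}{224 \left(\left(-14\right) \left(-2\right)\right)} = \frac{8 - 29149}{224 \cdot 28} = - \frac{29141}{6272} = \left(-29141\right) \frac{1}{6272} = - \frac{4163}{896}$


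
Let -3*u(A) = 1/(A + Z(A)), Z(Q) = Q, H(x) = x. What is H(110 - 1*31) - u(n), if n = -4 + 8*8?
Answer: 28441/360 ≈ 79.003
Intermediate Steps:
n = 60 (n = -4 + 64 = 60)
u(A) = -1/(6*A) (u(A) = -1/(3*(A + A)) = -1/(2*A)/3 = -1/(6*A))
H(110 - 1*31) - u(n) = (110 - 1*31) - (-1)/(6*60) = (110 - 31) - (-1)/(6*60) = 79 - 1*(-1/360) = 79 + 1/360 = 28441/360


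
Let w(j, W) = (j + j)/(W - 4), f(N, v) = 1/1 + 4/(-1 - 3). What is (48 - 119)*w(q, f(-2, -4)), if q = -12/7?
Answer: -426/7 ≈ -60.857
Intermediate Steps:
q = -12/7 (q = -12*⅐ = -12/7 ≈ -1.7143)
f(N, v) = 0 (f(N, v) = 1*1 + 4/(-4) = 1 + 4*(-¼) = 1 - 1 = 0)
w(j, W) = 2*j/(-4 + W) (w(j, W) = (2*j)/(-4 + W) = 2*j/(-4 + W))
(48 - 119)*w(q, f(-2, -4)) = (48 - 119)*(2*(-12/7)/(-4 + 0)) = -142*(-12)/(7*(-4)) = -142*(-12)*(-1)/(7*4) = -71*6/7 = -426/7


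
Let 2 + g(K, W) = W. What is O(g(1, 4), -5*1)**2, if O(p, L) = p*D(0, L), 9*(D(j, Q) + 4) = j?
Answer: 64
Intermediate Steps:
g(K, W) = -2 + W
D(j, Q) = -4 + j/9
O(p, L) = -4*p (O(p, L) = p*(-4 + (1/9)*0) = p*(-4 + 0) = p*(-4) = -4*p)
O(g(1, 4), -5*1)**2 = (-4*(-2 + 4))**2 = (-4*2)**2 = (-8)**2 = 64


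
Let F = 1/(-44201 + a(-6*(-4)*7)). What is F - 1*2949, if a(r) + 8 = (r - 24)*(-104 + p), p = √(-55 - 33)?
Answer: -10335327899542/3504688993 - 288*I*√22/3504688993 ≈ -2949.0 - 3.8544e-7*I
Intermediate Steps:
p = 2*I*√22 (p = √(-88) = 2*I*√22 ≈ 9.3808*I)
a(r) = -8 + (-104 + 2*I*√22)*(-24 + r) (a(r) = -8 + (r - 24)*(-104 + 2*I*√22) = -8 + (-24 + r)*(-104 + 2*I*√22) = -8 + (-104 + 2*I*√22)*(-24 + r))
F = 1/(-59185 + 288*I*√22) (F = 1/(-44201 + (2488 - 104*(-6*(-4))*7 - 48*I*√22 + 2*I*(-6*(-4)*7)*√22)) = 1/(-44201 + (2488 - 2496*7 - 48*I*√22 + 2*I*(24*7)*√22)) = 1/(-44201 + (2488 - 104*168 - 48*I*√22 + 2*I*168*√22)) = 1/(-44201 + (2488 - 17472 - 48*I*√22 + 336*I*√22)) = 1/(-44201 + (-14984 + 288*I*√22)) = 1/(-59185 + 288*I*√22) ≈ -1.6887e-5 - 3.854e-7*I)
F - 1*2949 = (-59185/3504688993 - 288*I*√22/3504688993) - 1*2949 = (-59185/3504688993 - 288*I*√22/3504688993) - 2949 = -10335327899542/3504688993 - 288*I*√22/3504688993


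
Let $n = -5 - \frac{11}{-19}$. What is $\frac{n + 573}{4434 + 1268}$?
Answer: $\frac{10803}{108338} \approx 0.099716$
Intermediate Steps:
$n = - \frac{84}{19}$ ($n = -5 - - \frac{11}{19} = -5 + \frac{11}{19} = - \frac{84}{19} \approx -4.4211$)
$\frac{n + 573}{4434 + 1268} = \frac{- \frac{84}{19} + 573}{4434 + 1268} = \frac{10803}{19 \cdot 5702} = \frac{10803}{19} \cdot \frac{1}{5702} = \frac{10803}{108338}$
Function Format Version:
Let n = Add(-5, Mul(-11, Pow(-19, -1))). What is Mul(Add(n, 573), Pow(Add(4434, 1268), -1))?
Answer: Rational(10803, 108338) ≈ 0.099716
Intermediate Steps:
n = Rational(-84, 19) (n = Add(-5, Mul(-11, Rational(-1, 19))) = Add(-5, Rational(11, 19)) = Rational(-84, 19) ≈ -4.4211)
Mul(Add(n, 573), Pow(Add(4434, 1268), -1)) = Mul(Add(Rational(-84, 19), 573), Pow(Add(4434, 1268), -1)) = Mul(Rational(10803, 19), Pow(5702, -1)) = Mul(Rational(10803, 19), Rational(1, 5702)) = Rational(10803, 108338)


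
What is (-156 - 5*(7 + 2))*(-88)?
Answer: 17688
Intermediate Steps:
(-156 - 5*(7 + 2))*(-88) = (-156 - 5*9)*(-88) = (-156 - 45)*(-88) = -201*(-88) = 17688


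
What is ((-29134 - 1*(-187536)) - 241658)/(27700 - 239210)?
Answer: 41628/105755 ≈ 0.39363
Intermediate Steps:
((-29134 - 1*(-187536)) - 241658)/(27700 - 239210) = ((-29134 + 187536) - 241658)/(-211510) = (158402 - 241658)*(-1/211510) = -83256*(-1/211510) = 41628/105755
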